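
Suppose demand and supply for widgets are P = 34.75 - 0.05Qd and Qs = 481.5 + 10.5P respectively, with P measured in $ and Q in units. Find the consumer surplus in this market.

Consumer surplus = 7700.625

Solving each curve for Q: Qd = 695 - 20P.
At equilibrium Qd = Qs, so 695 - 20P = 481.5 + 10.5P; collecting terms, 213.5 = 30.5P and P* = 7.
Then Q* = 695 - 20(7) = 555.
Demand choke price (Qd = 0): P = 695/20 = 34.75. Consumer surplus = ½ × (34.75 - 7) × 555 = 7700.625.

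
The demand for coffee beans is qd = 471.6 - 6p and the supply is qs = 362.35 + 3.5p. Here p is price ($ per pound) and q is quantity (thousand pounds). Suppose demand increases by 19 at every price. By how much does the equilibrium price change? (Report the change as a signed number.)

Δp = 2

Set qd = qs: 471.6 - 6p = 362.35 + 3.5p, so 109.25 = 9.5p and p* = 11.5.
Then q* = 471.6 - 6(11.5) = 402.6.
After the shift, demand is qd = 490.6 - 6p.
New equilibrium: 128.25 = 9.5p, so p = 13.5 and q = 409.6.
Δp = 13.5 - 11.5 = 2.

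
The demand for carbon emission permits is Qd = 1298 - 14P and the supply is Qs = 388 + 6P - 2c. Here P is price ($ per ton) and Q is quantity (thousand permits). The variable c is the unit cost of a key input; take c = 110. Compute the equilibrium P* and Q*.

P* = 56.5, Q* = 507

With c = 110, supply is Qs = 168 + 6P.
Equating demand and supply, 1298 - 14P = 168 + 6P gives 20P = 1130, so P* = 56.5.
From the demand curve, Q* = 1298 - 14(56.5) = 507.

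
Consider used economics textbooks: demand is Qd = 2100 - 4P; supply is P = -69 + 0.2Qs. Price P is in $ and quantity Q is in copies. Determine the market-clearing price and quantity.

In direct form, Qs = 345 + 5P.
The market clears where 2100 - 4P = 345 + 5P. Rearranging, 9P = 1755, hence P* = 195.
Substitute back: Q* = 2100 - 4(195) = 1320.

P* = 195, Q* = 1320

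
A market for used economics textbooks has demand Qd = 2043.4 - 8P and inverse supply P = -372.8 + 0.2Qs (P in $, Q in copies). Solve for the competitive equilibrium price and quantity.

P* = 13.8, Q* = 1933

In direct form, Qs = 1864 + 5P.
At equilibrium Qd = Qs, so 2043.4 - 8P = 1864 + 5P; collecting terms, 179.4 = 13P and P* = 13.8.
Substitute back: Q* = 2043.4 - 8(13.8) = 1933.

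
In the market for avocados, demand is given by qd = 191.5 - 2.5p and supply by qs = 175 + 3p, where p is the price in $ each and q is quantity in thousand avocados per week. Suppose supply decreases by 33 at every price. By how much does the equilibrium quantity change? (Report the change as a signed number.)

At equilibrium qd = qs, so 191.5 - 2.5p = 175 + 3p; collecting terms, 16.5 = 5.5p and p* = 3.
Substitute back: q* = 191.5 - 2.5(3) = 184.
After the shift, supply is qs = 142 + 3p.
Re-solving, 5.5p = 49.5 gives p = 9 and q = 169.
Δq = 169 - 184 = -15.

Δq = -15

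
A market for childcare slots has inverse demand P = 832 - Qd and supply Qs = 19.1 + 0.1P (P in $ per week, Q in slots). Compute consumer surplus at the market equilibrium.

Solving each curve for Q: Qd = 832 - P.
Equating demand and supply, 832 - P = 19.1 + 0.1P gives 1.1P = 812.9, so P* = 739.
Plugging P* into demand: Q* = 832 - 739 = 93.
Demand choke price (Qd = 0): P = 832. Consumer surplus = ½ × (832 - 739) × 93 = 4324.5.

Consumer surplus = 4324.5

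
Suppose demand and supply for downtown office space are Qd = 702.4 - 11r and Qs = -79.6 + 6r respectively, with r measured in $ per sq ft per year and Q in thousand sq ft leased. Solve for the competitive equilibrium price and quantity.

The market clears where 702.4 - 11r = -79.6 + 6r. Rearranging, 17r = 782, hence r* = 46.
Substitute back: Q* = 702.4 - 11(46) = 196.4.

r* = 46, Q* = 196.4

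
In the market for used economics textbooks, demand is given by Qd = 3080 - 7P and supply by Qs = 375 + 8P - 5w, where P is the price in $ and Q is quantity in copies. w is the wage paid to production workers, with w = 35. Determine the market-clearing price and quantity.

With w = 35, supply is Qs = 200 + 8P.
Set Qd = Qs: 3080 - 7P = 200 + 8P, so 2880 = 15P and P* = 192.
Substitute back: Q* = 3080 - 7(192) = 1736.

P* = 192, Q* = 1736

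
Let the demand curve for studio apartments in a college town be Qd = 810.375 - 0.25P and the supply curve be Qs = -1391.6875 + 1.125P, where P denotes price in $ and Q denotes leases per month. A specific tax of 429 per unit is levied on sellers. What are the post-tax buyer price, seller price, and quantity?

P_b = 1952.5, P_s = 1523.5, Q = 322.25

The tax drives a wedge P_b - P_s = 429. Substituting P_s = P_b - 429 into supply: Qs = -1874.3125 + 1.125P_b.
Market clearing requires 810.375 - 0.25P_b = -1874.3125 + 1.125P_b; hence 2684.6875 = 1.375P_b and P_b = 1952.5.
So P_s = 1523.5 and the quantity traded is Q = 810.375 - 0.25(1952.5) = 322.25.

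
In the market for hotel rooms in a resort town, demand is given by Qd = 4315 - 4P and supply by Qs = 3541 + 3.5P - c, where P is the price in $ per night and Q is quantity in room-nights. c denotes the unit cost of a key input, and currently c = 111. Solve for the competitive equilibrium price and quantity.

P* = 118, Q* = 3843

With c = 111, supply is Qs = 3430 + 3.5P.
At equilibrium Qd = Qs, so 4315 - 4P = 3430 + 3.5P; collecting terms, 885 = 7.5P and P* = 118.
Then Q* = 4315 - 4(118) = 3843.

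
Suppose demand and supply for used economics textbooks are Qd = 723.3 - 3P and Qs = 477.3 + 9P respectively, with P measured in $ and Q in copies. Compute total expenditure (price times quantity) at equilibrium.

Total expenditure = 13566.9

Set Qd = Qs: 723.3 - 3P = 477.3 + 9P, so 246 = 12P and P* = 20.5.
Plugging P* into demand: Q* = 723.3 - 3(20.5) = 661.8.
Total expenditure = P* × Q* = 20.5 × 661.8 = 13566.9.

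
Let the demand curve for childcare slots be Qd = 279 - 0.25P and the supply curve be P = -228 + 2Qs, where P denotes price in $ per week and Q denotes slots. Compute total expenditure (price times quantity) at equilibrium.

Total expenditure = 49280

Rewriting in direct form: Qs = 114 + 0.5P.
At equilibrium Qd = Qs, so 279 - 0.25P = 114 + 0.5P; collecting terms, 165 = 0.75P and P* = 220.
Substitute back: Q* = 279 - 0.25(220) = 224.
Total expenditure = P* × Q* = 220 × 224 = 49280.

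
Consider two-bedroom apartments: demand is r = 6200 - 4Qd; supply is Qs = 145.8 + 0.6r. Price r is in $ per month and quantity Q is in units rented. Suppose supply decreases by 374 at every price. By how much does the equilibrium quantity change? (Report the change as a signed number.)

ΔQ = -110

In direct form, Qd = 1550 - 0.25r.
Set Qd = Qs: 1550 - 0.25r = 145.8 + 0.6r, so 1404.2 = 0.85r and r* = 1652.
From the demand curve, Q* = 1550 - 0.25(1652) = 1137.
After the shift, supply is Qs = -228.2 + 0.6r.
New equilibrium: 1778.2 = 0.85r, so r = 2092 and Q = 1027.
ΔQ = 1027 - 1137 = -110.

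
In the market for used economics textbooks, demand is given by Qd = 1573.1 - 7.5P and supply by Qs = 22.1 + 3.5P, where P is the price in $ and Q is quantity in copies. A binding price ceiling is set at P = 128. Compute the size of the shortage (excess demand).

Shortage = 143

With P fixed at 128, quantity demanded is 613.1 and quantity supplied is 470.1.
Shortage = Qd - Qs = 613.1 - 470.1 = 143.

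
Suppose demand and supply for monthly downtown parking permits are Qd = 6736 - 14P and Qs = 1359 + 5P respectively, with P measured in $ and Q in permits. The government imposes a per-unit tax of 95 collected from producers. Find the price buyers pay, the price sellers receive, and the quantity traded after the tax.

P_b = 308, P_s = 213, Q = 2424

Producers keep P_s = P_b - 95 per unit, so supply in terms of the buyer price is Qs = 884 + 5P_b.
Set Qd = Qs: 6736 - 14P_b = 884 + 5P_b, so 5852 = 19P_b and P_b = 308.
So P_s = 213 and the quantity traded is Q = 6736 - 14(308) = 2424.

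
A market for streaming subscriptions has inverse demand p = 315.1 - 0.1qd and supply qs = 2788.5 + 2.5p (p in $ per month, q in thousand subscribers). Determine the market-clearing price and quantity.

p* = 29, q* = 2861

Rewriting in direct form: qd = 3151 - 10p.
Equating demand and supply, 3151 - 10p = 2788.5 + 2.5p gives 12.5p = 362.5, so p* = 29.
From the demand curve, q* = 3151 - 10(29) = 2861.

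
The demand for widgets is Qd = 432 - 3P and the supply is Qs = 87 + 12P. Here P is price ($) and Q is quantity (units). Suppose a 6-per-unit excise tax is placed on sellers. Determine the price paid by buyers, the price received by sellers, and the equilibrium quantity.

P_b = 27.8, P_s = 21.8, Q = 348.6

The tax drives a wedge P_b - P_s = 6. Substituting P_s = P_b - 6 into supply: Qs = 15 + 12P_b.
Set Qd = Qs: 432 - 3P_b = 15 + 12P_b, so 417 = 15P_b and P_b = 27.8.
So P_s = 21.8 and the quantity traded is Q = 432 - 3(27.8) = 348.6.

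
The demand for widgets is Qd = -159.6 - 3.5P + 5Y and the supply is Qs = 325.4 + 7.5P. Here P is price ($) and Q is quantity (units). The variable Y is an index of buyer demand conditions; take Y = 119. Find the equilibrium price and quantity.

P* = 10, Q* = 400.4

With Y = 119, demand is Qd = 435.4 - 3.5P.
Equating demand and supply, 435.4 - 3.5P = 325.4 + 7.5P gives 11P = 110, so P* = 10.
Substitute back: Q* = 435.4 - 3.5(10) = 400.4.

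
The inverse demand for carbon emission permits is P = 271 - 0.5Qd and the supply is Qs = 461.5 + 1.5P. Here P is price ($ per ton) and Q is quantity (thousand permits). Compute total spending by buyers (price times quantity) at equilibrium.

Total spending by buyers = 11408

In direct form, Qd = 542 - 2P.
At equilibrium Qd = Qs, so 542 - 2P = 461.5 + 1.5P; collecting terms, 80.5 = 3.5P and P* = 23.
Substitute back: Q* = 542 - 2(23) = 496.
Total spending by buyers = P* × Q* = 23 × 496 = 11408.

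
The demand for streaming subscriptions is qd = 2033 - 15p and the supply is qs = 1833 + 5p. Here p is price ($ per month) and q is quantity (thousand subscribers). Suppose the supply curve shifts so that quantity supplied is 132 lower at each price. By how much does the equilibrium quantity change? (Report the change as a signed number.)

Set qd = qs: 2033 - 15p = 1833 + 5p, so 200 = 20p and p* = 10.
Then q* = 2033 - 15(10) = 1883.
After the shift, supply is qs = 1701 + 5p.
New equilibrium: 332 = 20p, so p = 16.6 and q = 1784.
Δq = 1784 - 1883 = -99.

Δq = -99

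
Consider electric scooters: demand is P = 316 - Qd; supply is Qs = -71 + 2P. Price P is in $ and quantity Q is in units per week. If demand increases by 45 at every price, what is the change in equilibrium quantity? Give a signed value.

Solving each curve for Q: Qd = 316 - P.
The market clears where 316 - P = -71 + 2P. Rearranging, 3P = 387, hence P* = 129.
From the demand curve, Q* = 316 - 129 = 187.
After the shift, demand is Qd = 361 - P.
New equilibrium: 432 = 3P, so P = 144 and Q = 217.
ΔQ = 217 - 187 = 30.

ΔQ = 30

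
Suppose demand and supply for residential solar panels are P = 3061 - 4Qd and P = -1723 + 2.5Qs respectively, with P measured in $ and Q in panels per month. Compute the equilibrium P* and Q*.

In direct form, Qd = 765.25 - 0.25P and Qs = 689.2 + 0.4P.
Equating demand and supply, 765.25 - 0.25P = 689.2 + 0.4P gives 0.65P = 76.05, so P* = 117.
From the demand curve, Q* = 765.25 - 0.25(117) = 736.

P* = 117, Q* = 736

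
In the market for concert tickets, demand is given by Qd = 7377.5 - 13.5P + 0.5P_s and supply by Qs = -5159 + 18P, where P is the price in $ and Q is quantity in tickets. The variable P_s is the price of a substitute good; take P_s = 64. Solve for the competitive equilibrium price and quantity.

With P_s = 64, demand is Qd = 7409.5 - 13.5P.
At equilibrium Qd = Qs, so 7409.5 - 13.5P = -5159 + 18P; collecting terms, 12568.5 = 31.5P and P* = 399.
Substitute back: Q* = 7409.5 - 13.5(399) = 2023.

P* = 399, Q* = 2023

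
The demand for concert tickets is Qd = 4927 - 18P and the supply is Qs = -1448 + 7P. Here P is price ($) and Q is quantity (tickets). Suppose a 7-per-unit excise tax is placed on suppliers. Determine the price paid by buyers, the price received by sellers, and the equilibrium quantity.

P_b = 256.96, P_s = 249.96, Q = 301.72

Suppliers keep P_s = P_b - 7 per unit, so supply in terms of the buyer price is Qs = -1497 + 7P_b.
Equate demand and the shifted supply: 4927 - 18P_b = -1497 + 7P_b, giving 25P_b = 6424, so P_b = 256.96.
So P_s = 249.96 and the quantity traded is Q = 4927 - 18(256.96) = 301.72.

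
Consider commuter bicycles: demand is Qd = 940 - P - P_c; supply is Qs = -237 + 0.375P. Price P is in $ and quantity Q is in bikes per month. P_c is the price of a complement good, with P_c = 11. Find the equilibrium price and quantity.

With P_c = 11, demand is Qd = 929 - P.
At equilibrium Qd = Qs, so 929 - P = -237 + 0.375P; collecting terms, 1166 = 1.375P and P* = 848.
Then Q* = 929 - 848 = 81.

P* = 848, Q* = 81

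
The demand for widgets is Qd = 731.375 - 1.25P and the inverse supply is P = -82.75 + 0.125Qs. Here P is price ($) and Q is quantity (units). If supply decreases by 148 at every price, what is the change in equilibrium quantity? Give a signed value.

ΔQ = -20

Inverting to quantity form: Qs = 662 + 8P.
At equilibrium Qd = Qs, so 731.375 - 1.25P = 662 + 8P; collecting terms, 69.375 = 9.25P and P* = 7.5.
Then Q* = 731.375 - 1.25(7.5) = 722.
After the shift, supply is Qs = 514 + 8P.
The new intersection has 217.375 = 9.25P, i.e. P = 23.5, Q = 702.
ΔQ = 702 - 722 = -20.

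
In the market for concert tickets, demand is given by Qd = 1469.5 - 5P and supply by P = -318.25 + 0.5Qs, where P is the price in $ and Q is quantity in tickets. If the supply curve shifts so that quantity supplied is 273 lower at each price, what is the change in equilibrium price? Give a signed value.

ΔP = 39

Rewriting in direct form: Qs = 636.5 + 2P.
At equilibrium Qd = Qs, so 1469.5 - 5P = 636.5 + 2P; collecting terms, 833 = 7P and P* = 119.
Plugging P* into demand: Q* = 1469.5 - 5(119) = 874.5.
After the shift, supply is Qs = 363.5 + 2P.
New equilibrium: 1106 = 7P, so P = 158 and Q = 679.5.
ΔP = 158 - 119 = 39.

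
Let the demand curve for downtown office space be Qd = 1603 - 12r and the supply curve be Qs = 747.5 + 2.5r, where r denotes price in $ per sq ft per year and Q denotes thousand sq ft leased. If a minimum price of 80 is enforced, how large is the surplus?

Surplus = 304.5

At r = 80: Qd = 643 and Qs = 947.5.
Surplus = Qs - Qd = 947.5 - 643 = 304.5.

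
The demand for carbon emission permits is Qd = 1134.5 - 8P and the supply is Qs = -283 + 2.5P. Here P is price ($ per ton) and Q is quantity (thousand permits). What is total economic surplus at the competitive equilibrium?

At equilibrium Qd = Qs, so 1134.5 - 8P = -283 + 2.5P; collecting terms, 1417.5 = 10.5P and P* = 135.
Substitute back: Q* = 1134.5 - 8(135) = 54.5.
Demand choke price = 141.8125; supply choke price = 113.2. CS = ½(141.8125 - 135)(54.5) = 185.640625; PS = ½(135 - 113.2)(54.5) = 594.05. Total surplus = 779.690625.

Total surplus = 779.690625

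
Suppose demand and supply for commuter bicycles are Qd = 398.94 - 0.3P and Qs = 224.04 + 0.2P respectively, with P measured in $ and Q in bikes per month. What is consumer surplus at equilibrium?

Consumer surplus = 144060

Equating demand and supply, 398.94 - 0.3P = 224.04 + 0.2P gives 0.5P = 174.9, so P* = 349.8.
Substitute back: Q* = 398.94 - 0.3(349.8) = 294.
Demand choke price (Qd = 0): P = 398.94/0.3 = 1329.8. Consumer surplus = ½ × (1329.8 - 349.8) × 294 = 144060.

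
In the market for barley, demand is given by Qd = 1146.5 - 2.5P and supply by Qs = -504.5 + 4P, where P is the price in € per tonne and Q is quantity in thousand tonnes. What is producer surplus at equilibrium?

Producer surplus = 32704.03125

Set Qd = Qs: 1146.5 - 2.5P = -504.5 + 4P, so 1651 = 6.5P and P* = 254.
Plugging P* into demand: Q* = 1146.5 - 2.5(254) = 511.5.
Supply choke price (Qs = 0): P = 126.125. Producer surplus = ½ × (254 - 126.125) × 511.5 = 32704.03125.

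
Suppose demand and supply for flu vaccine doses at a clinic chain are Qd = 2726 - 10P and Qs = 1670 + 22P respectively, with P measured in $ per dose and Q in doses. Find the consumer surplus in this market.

Consumer surplus = 287040.8

Set Qd = Qs: 2726 - 10P = 1670 + 22P, so 1056 = 32P and P* = 33.
From the demand curve, Q* = 2726 - 10(33) = 2396.
Demand choke price (Qd = 0): P = 2726/10 = 272.6. Consumer surplus = ½ × (272.6 - 33) × 2396 = 287040.8.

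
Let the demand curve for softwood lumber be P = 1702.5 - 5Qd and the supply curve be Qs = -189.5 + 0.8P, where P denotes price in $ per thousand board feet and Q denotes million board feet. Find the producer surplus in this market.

Producer surplus = 34368.90625

In direct form, Qd = 340.5 - 0.2P.
At equilibrium Qd = Qs, so 340.5 - 0.2P = -189.5 + 0.8P; collecting terms, 530 = P and P* = 530.
Then Q* = 340.5 - 0.2(530) = 234.5.
Supply choke price (Qs = 0): P = 236.875. Producer surplus = ½ × (530 - 236.875) × 234.5 = 34368.90625.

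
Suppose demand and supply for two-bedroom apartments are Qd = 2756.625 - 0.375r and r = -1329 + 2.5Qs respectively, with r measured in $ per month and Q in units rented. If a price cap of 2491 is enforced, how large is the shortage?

Shortage = 294.5

Rewriting in direct form: Qs = 531.6 + 0.4r.
Evaluating both curves at the ceiling price 2491 gives Qd = 1822.5, Qs = 1528.
Shortage = Qd - Qs = 1822.5 - 1528 = 294.5.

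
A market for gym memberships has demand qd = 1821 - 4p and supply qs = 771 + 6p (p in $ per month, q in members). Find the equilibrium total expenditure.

At equilibrium qd = qs, so 1821 - 4p = 771 + 6p; collecting terms, 1050 = 10p and p* = 105.
Substitute back: q* = 1821 - 4(105) = 1401.
Total expenditure = p* × q* = 105 × 1401 = 147105.

Total expenditure = 147105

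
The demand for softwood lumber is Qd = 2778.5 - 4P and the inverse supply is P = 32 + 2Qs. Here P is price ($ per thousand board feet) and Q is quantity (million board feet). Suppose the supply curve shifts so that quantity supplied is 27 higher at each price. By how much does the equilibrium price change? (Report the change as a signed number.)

In direct form, Qs = -16 + 0.5P.
Equating demand and supply, 2778.5 - 4P = -16 + 0.5P gives 4.5P = 2794.5, so P* = 621.
Substitute back: Q* = 2778.5 - 4(621) = 294.5.
After the shift, supply is Qs = 11 + 0.5P.
The new intersection has 2767.5 = 4.5P, i.e. P = 615, Q = 318.5.
ΔP = 615 - 621 = -6.

ΔP = -6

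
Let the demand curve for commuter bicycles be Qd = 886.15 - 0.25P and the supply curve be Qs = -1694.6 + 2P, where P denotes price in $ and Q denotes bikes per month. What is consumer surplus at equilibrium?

Consumer surplus = 718560.72

Set Qd = Qs: 886.15 - 0.25P = -1694.6 + 2P, so 2580.75 = 2.25P and P* = 1147.
Substitute back: Q* = 886.15 - 0.25(1147) = 599.4.
Demand choke price (Qd = 0): P = 886.15/0.25 = 3544.6. Consumer surplus = ½ × (3544.6 - 1147) × 599.4 = 718560.72.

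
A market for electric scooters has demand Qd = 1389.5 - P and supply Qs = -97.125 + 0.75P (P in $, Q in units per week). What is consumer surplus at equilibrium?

Consumer surplus = 145800

Set Qd = Qs: 1389.5 - P = -97.125 + 0.75P, so 1486.625 = 1.75P and P* = 849.5.
Then Q* = 1389.5 - 849.5 = 540.
Demand choke price (Qd = 0): P = 1389.5. Consumer surplus = ½ × (1389.5 - 849.5) × 540 = 145800.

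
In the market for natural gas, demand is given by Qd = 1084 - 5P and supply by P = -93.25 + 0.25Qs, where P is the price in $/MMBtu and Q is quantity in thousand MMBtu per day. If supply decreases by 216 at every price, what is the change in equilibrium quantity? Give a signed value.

ΔQ = -120

In direct form, Qs = 373 + 4P.
Set Qd = Qs: 1084 - 5P = 373 + 4P, so 711 = 9P and P* = 79.
From the demand curve, Q* = 1084 - 5(79) = 689.
After the shift, supply is Qs = 157 + 4P.
The new intersection has 927 = 9P, i.e. P = 103, Q = 569.
ΔQ = 569 - 689 = -120.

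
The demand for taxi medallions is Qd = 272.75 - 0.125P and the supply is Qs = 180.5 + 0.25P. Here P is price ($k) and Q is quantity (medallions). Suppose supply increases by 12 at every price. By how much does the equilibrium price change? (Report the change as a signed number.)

The market clears where 272.75 - 0.125P = 180.5 + 0.25P. Rearranging, 0.375P = 92.25, hence P* = 246.
Substitute back: Q* = 272.75 - 0.125(246) = 242.
After the shift, supply is Qs = 192.5 + 0.25P.
Re-solving, 0.375P = 80.25 gives P = 214 and Q = 246.
ΔP = 214 - 246 = -32.

ΔP = -32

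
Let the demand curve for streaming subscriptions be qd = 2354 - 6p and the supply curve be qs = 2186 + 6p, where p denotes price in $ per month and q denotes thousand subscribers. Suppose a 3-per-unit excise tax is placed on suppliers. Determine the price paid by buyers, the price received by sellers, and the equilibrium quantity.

p_b = 15.5, p_s = 12.5, q = 2261

Suppliers keep p_s = p_b - 3 per unit, so supply in terms of the buyer price is qs = 2168 + 6p_b.
Set qd = qs: 2354 - 6p_b = 2168 + 6p_b, so 186 = 12p_b and p_b = 15.5.
So p_s = 12.5 and the quantity traded is q = 2354 - 6(15.5) = 2261.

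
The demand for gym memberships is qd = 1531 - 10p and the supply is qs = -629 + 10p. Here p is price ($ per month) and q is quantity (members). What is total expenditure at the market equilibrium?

Total expenditure = 48708

Equating demand and supply, 1531 - 10p = -629 + 10p gives 20p = 2160, so p* = 108.
Substitute back: q* = 1531 - 10(108) = 451.
Total expenditure = p* × q* = 108 × 451 = 48708.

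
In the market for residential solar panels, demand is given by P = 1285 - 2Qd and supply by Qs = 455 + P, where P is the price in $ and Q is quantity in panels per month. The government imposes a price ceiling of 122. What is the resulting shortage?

Rewriting in direct form: Qd = 642.5 - 0.5P.
Evaluating both curves at the ceiling price 122 gives Qd = 581.5, Qs = 577.
Shortage = Qd - Qs = 581.5 - 577 = 4.5.

Shortage = 4.5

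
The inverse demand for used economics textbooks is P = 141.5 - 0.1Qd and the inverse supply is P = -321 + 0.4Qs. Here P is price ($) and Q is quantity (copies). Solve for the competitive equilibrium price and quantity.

P* = 49, Q* = 925

Inverting to quantity form: Qd = 1415 - 10P and Qs = 802.5 + 2.5P.
The market clears where 1415 - 10P = 802.5 + 2.5P. Rearranging, 12.5P = 612.5, hence P* = 49.
Plugging P* into demand: Q* = 1415 - 10(49) = 925.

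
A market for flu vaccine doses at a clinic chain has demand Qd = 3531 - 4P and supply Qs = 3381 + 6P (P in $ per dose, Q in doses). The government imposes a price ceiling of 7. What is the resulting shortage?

Shortage = 80

With P fixed at 7, quantity demanded is 3503 and quantity supplied is 3423.
Shortage = Qd - Qs = 3503 - 3423 = 80.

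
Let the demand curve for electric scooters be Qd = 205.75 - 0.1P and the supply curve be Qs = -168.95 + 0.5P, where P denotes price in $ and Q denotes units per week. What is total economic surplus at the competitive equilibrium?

Total surplus = 123209.34

Set Qd = Qs: 205.75 - 0.1P = -168.95 + 0.5P, so 374.7 = 0.6P and P* = 624.5.
Substitute back: Q* = 205.75 - 0.1(624.5) = 143.3.
Demand choke price = 2057.5; supply choke price = 337.9. CS = ½(2057.5 - 624.5)(143.3) = 102674.45; PS = ½(624.5 - 337.9)(143.3) = 20534.89. Total surplus = 123209.34.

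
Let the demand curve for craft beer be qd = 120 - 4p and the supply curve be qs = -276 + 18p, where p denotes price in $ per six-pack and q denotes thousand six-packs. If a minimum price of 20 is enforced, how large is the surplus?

With p fixed at 20, quantity demanded is 40 and quantity supplied is 84.
Surplus = qs - qd = 84 - 40 = 44.

Surplus = 44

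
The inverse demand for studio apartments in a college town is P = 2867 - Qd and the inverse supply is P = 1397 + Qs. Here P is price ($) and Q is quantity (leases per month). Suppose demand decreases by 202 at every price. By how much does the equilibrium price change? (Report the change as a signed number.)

ΔP = -101

Inverting to quantity form: Qd = 2867 - P and Qs = -1397 + P.
The market clears where 2867 - P = -1397 + P. Rearranging, 2P = 4264, hence P* = 2132.
Substitute back: Q* = 2867 - 2132 = 735.
After the shift, demand is Qd = 2665 - P.
Re-solving, 2P = 4062 gives P = 2031 and Q = 634.
ΔP = 2031 - 2132 = -101.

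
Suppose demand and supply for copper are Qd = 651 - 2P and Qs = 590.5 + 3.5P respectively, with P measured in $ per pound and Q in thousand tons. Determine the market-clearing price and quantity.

P* = 11, Q* = 629

At equilibrium Qd = Qs, so 651 - 2P = 590.5 + 3.5P; collecting terms, 60.5 = 5.5P and P* = 11.
Then Q* = 651 - 2(11) = 629.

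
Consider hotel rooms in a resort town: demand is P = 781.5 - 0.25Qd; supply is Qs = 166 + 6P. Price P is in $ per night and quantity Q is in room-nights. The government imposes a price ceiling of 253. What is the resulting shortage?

Shortage = 430

Rewriting in direct form: Qd = 3126 - 4P.
Evaluating both curves at the ceiling price 253 gives Qd = 2114, Qs = 1684.
Shortage = Qd - Qs = 2114 - 1684 = 430.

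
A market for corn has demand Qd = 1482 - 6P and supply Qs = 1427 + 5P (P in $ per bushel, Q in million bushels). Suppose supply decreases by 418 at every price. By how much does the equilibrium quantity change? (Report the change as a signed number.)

ΔQ = -228

Equating demand and supply, 1482 - 6P = 1427 + 5P gives 11P = 55, so P* = 5.
Then Q* = 1482 - 6(5) = 1452.
After the shift, supply is Qs = 1009 + 5P.
The new intersection has 473 = 11P, i.e. P = 43, Q = 1224.
ΔQ = 1224 - 1452 = -228.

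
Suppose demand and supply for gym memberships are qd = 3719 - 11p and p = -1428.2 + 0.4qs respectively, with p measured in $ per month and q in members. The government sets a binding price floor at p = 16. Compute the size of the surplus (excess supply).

Surplus = 67.5

In direct form, qs = 3570.5 + 2.5p.
At p = 16: qd = 3543 and qs = 3610.5.
Surplus = qs - qd = 3610.5 - 3543 = 67.5.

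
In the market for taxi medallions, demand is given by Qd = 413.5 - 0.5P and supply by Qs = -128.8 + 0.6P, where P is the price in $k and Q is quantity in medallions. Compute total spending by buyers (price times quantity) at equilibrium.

Total spending by buyers = 82331

At equilibrium Qd = Qs, so 413.5 - 0.5P = -128.8 + 0.6P; collecting terms, 542.3 = 1.1P and P* = 493.
From the demand curve, Q* = 413.5 - 0.5(493) = 167.
Total spending by buyers = P* × Q* = 493 × 167 = 82331.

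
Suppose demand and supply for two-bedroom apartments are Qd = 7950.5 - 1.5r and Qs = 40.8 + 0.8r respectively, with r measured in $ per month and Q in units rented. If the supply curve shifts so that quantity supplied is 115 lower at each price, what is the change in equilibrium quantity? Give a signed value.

ΔQ = -75

At equilibrium Qd = Qs, so 7950.5 - 1.5r = 40.8 + 0.8r; collecting terms, 7909.7 = 2.3r and r* = 3439.
Substitute back: Q* = 7950.5 - 1.5(3439) = 2792.
After the shift, supply is Qs = -74.2 + 0.8r.
The new intersection has 8024.7 = 2.3r, i.e. r = 3489, Q = 2717.
ΔQ = 2717 - 2792 = -75.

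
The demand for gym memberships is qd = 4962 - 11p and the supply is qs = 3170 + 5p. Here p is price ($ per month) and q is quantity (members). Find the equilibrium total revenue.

Set qd = qs: 4962 - 11p = 3170 + 5p, so 1792 = 16p and p* = 112.
Then q* = 4962 - 11(112) = 3730.
Total revenue = p* × q* = 112 × 3730 = 417760.

Total revenue = 417760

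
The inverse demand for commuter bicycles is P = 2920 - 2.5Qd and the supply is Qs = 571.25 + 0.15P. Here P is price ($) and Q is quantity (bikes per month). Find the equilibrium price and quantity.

P* = 1085, Q* = 734

Rewriting in direct form: Qd = 1168 - 0.4P.
Equating demand and supply, 1168 - 0.4P = 571.25 + 0.15P gives 0.55P = 596.75, so P* = 1085.
Plugging P* into demand: Q* = 1168 - 0.4(1085) = 734.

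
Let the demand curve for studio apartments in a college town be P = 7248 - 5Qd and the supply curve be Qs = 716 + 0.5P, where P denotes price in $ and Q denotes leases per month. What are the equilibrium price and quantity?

Rewriting in direct form: Qd = 1449.6 - 0.2P.
Equating demand and supply, 1449.6 - 0.2P = 716 + 0.5P gives 0.7P = 733.6, so P* = 1048.
Plugging P* into demand: Q* = 1449.6 - 0.2(1048) = 1240.

P* = 1048, Q* = 1240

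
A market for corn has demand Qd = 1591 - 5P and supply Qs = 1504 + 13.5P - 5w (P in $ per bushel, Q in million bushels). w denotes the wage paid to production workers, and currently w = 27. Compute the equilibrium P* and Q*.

With w = 27, supply is Qs = 1369 + 13.5P.
The market clears where 1591 - 5P = 1369 + 13.5P. Rearranging, 18.5P = 222, hence P* = 12.
Substitute back: Q* = 1591 - 5(12) = 1531.

P* = 12, Q* = 1531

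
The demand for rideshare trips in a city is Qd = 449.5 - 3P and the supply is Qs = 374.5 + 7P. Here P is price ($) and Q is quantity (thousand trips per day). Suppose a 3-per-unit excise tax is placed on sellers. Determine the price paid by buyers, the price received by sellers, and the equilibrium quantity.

P_b = 9.6, P_s = 6.6, Q = 420.7

With a tax of 3 on sellers, they supply based on the net price P_s = P_b - 3, so Qs = 353.5 + 7P_b.
Market clearing requires 449.5 - 3P_b = 353.5 + 7P_b; hence 96 = 10P_b and P_b = 9.6.
Then P_s = 9.6 - 3 = 6.6 and Q = 449.5 - 3(9.6) = 420.7.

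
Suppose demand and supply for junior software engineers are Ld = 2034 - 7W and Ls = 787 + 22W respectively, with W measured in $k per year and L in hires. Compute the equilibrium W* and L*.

W* = 43, L* = 1733

Equating demand and supply, 2034 - 7W = 787 + 22W gives 29W = 1247, so W* = 43.
Plugging W* into demand: L* = 2034 - 7(43) = 1733.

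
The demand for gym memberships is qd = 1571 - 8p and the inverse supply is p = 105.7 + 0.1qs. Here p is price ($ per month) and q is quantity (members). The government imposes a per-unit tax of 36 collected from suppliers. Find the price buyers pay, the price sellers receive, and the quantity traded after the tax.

Solving each curve for q: qs = -1057 + 10p.
With a tax of 36 on suppliers, they supply based on the net price p_s = p_b - 36, so qs = -1417 + 10p_b.
Market clearing requires 1571 - 8p_b = -1417 + 10p_b; hence 2988 = 18p_b and p_b = 166.
So p_s = 130 and the quantity traded is q = 1571 - 8(166) = 243.

p_b = 166, p_s = 130, q = 243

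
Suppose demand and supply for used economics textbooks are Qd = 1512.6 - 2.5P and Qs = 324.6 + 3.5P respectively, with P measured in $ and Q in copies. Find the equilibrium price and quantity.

P* = 198, Q* = 1017.6

The market clears where 1512.6 - 2.5P = 324.6 + 3.5P. Rearranging, 6P = 1188, hence P* = 198.
Substitute back: Q* = 1512.6 - 2.5(198) = 1017.6.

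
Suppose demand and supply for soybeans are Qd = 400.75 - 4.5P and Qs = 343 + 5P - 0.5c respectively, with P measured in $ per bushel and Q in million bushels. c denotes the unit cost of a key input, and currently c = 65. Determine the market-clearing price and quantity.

With c = 65, supply is Qs = 310.5 + 5P.
The market clears where 400.75 - 4.5P = 310.5 + 5P. Rearranging, 9.5P = 90.25, hence P* = 9.5.
Then Q* = 400.75 - 4.5(9.5) = 358.

P* = 9.5, Q* = 358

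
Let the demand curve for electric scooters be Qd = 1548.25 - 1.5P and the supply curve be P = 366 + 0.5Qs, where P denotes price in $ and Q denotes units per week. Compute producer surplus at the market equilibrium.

Rewriting in direct form: Qs = -732 + 2P.
The market clears where 1548.25 - 1.5P = -732 + 2P. Rearranging, 3.5P = 2280.25, hence P* = 651.5.
Plugging P* into demand: Q* = 1548.25 - 1.5(651.5) = 571.
Supply choke price (Qs = 0): P = 366. Producer surplus = ½ × (651.5 - 366) × 571 = 81510.25.

Producer surplus = 81510.25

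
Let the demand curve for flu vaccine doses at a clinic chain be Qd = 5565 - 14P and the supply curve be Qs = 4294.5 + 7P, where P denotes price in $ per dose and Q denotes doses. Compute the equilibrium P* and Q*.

P* = 60.5, Q* = 4718

Set Qd = Qs: 5565 - 14P = 4294.5 + 7P, so 1270.5 = 21P and P* = 60.5.
From the demand curve, Q* = 5565 - 14(60.5) = 4718.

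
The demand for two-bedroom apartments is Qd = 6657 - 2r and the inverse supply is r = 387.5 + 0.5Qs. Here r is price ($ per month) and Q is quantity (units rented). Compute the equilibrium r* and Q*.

In direct form, Qs = -775 + 2r.
The market clears where 6657 - 2r = -775 + 2r. Rearranging, 4r = 7432, hence r* = 1858.
Substitute back: Q* = 6657 - 2(1858) = 2941.

r* = 1858, Q* = 2941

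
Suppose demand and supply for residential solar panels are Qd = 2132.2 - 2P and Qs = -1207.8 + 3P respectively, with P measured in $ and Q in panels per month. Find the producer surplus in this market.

Equating demand and supply, 2132.2 - 2P = -1207.8 + 3P gives 5P = 3340, so P* = 668.
Plugging P* into demand: Q* = 2132.2 - 2(668) = 796.2.
Supply choke price (Qs = 0): P = 402.6. Producer surplus = ½ × (668 - 402.6) × 796.2 = 105655.74.

Producer surplus = 105655.74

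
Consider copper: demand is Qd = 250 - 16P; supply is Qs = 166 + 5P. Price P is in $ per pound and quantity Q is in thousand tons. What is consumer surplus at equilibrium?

The market clears where 250 - 16P = 166 + 5P. Rearranging, 21P = 84, hence P* = 4.
From the demand curve, Q* = 250 - 16(4) = 186.
Demand choke price (Qd = 0): P = 250/16 = 15.625. Consumer surplus = ½ × (15.625 - 4) × 186 = 1081.125.

Consumer surplus = 1081.125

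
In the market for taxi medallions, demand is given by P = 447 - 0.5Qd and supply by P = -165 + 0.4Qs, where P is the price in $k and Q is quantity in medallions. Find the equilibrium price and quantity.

P* = 107, Q* = 680

In direct form, Qd = 894 - 2P and Qs = 412.5 + 2.5P.
Set Qd = Qs: 894 - 2P = 412.5 + 2.5P, so 481.5 = 4.5P and P* = 107.
From the demand curve, Q* = 894 - 2(107) = 680.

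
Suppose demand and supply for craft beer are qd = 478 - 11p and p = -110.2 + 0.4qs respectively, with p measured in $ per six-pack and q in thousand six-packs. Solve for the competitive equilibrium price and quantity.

Inverting to quantity form: qs = 275.5 + 2.5p.
Equating demand and supply, 478 - 11p = 275.5 + 2.5p gives 13.5p = 202.5, so p* = 15.
Substitute back: q* = 478 - 11(15) = 313.

p* = 15, q* = 313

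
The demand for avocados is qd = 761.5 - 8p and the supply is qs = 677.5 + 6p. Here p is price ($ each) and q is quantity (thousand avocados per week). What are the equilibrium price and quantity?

Set qd = qs: 761.5 - 8p = 677.5 + 6p, so 84 = 14p and p* = 6.
Plugging p* into demand: q* = 761.5 - 8(6) = 713.5.

p* = 6, q* = 713.5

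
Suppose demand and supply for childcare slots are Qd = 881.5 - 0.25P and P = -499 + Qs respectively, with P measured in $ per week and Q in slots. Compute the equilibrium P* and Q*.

P* = 306, Q* = 805

Solving each curve for Q: Qs = 499 + P.
At equilibrium Qd = Qs, so 881.5 - 0.25P = 499 + P; collecting terms, 382.5 = 1.25P and P* = 306.
Substitute back: Q* = 881.5 - 0.25(306) = 805.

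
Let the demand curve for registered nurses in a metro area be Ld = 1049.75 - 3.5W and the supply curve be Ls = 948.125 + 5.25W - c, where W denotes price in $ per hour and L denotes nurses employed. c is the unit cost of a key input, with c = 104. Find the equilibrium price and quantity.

W* = 23.5, L* = 967.5

With c = 104, supply is Ls = 844.125 + 5.25W.
Set Ld = Ls: 1049.75 - 3.5W = 844.125 + 5.25W, so 205.625 = 8.75W and W* = 23.5.
From the demand curve, L* = 1049.75 - 3.5(23.5) = 967.5.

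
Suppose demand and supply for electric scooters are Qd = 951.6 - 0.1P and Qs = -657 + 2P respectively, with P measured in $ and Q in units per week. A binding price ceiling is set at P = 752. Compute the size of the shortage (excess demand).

At P = 752: Qd = 876.4 and Qs = 847.
Shortage = Qd - Qs = 876.4 - 847 = 29.4.

Shortage = 29.4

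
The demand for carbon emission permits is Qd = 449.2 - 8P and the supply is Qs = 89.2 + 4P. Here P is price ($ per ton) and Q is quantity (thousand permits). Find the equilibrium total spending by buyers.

Total spending by buyers = 6276

Equating demand and supply, 449.2 - 8P = 89.2 + 4P gives 12P = 360, so P* = 30.
From the demand curve, Q* = 449.2 - 8(30) = 209.2.
Total spending by buyers = P* × Q* = 30 × 209.2 = 6276.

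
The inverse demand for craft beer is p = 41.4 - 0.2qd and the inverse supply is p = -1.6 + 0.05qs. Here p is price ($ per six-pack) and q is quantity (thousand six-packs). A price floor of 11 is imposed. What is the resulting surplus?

Surplus = 100

In direct form, qd = 207 - 5p and qs = 32 + 20p.
With p fixed at 11, quantity demanded is 152 and quantity supplied is 252.
Surplus = qs - qd = 252 - 152 = 100.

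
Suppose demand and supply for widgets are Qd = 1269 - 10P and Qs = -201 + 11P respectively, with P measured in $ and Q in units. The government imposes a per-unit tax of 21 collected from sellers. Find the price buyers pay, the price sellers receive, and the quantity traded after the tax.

P_b = 81, P_s = 60, Q = 459

Sellers keep P_s = P_b - 21 per unit, so supply in terms of the buyer price is Qs = -432 + 11P_b.
Equate demand and the shifted supply: 1269 - 10P_b = -432 + 11P_b, giving 21P_b = 1701, so P_b = 81.
So P_s = 60 and the quantity traded is Q = 1269 - 10(81) = 459.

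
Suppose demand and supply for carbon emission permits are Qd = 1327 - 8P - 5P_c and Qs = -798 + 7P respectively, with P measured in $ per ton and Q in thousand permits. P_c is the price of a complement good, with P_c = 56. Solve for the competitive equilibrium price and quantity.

P* = 123, Q* = 63

With P_c = 56, demand is Qd = 1047 - 8P.
Set Qd = Qs: 1047 - 8P = -798 + 7P, so 1845 = 15P and P* = 123.
Plugging P* into demand: Q* = 1047 - 8(123) = 63.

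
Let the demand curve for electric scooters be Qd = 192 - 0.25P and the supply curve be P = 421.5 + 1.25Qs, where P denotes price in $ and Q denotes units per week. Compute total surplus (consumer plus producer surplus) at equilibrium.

Total surplus = 11434.5

Inverting to quantity form: Qs = -337.2 + 0.8P.
At equilibrium Qd = Qs, so 192 - 0.25P = -337.2 + 0.8P; collecting terms, 529.2 = 1.05P and P* = 504.
Plugging P* into demand: Q* = 192 - 0.25(504) = 66.
Demand choke price = 768; supply choke price = 421.5. CS = ½(768 - 504)(66) = 8712; PS = ½(504 - 421.5)(66) = 2722.5. Total surplus = 11434.5.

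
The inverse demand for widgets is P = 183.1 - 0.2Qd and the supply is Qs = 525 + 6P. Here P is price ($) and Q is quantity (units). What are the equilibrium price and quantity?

P* = 35.5, Q* = 738

In direct form, Qd = 915.5 - 5P.
Set Qd = Qs: 915.5 - 5P = 525 + 6P, so 390.5 = 11P and P* = 35.5.
Then Q* = 915.5 - 5(35.5) = 738.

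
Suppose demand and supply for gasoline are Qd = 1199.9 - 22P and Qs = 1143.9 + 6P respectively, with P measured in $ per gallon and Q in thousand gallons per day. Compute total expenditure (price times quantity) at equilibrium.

Total expenditure = 2311.8

At equilibrium Qd = Qs, so 1199.9 - 22P = 1143.9 + 6P; collecting terms, 56 = 28P and P* = 2.
Plugging P* into demand: Q* = 1199.9 - 22(2) = 1155.9.
Total expenditure = P* × Q* = 2 × 1155.9 = 2311.8.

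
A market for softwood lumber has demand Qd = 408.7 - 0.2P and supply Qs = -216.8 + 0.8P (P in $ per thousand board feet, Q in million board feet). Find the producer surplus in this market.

At equilibrium Qd = Qs, so 408.7 - 0.2P = -216.8 + 0.8P; collecting terms, 625.5 = P and P* = 625.5.
Then Q* = 408.7 - 0.2(625.5) = 283.6.
Supply choke price (Qs = 0): P = 271. Producer surplus = ½ × (625.5 - 271) × 283.6 = 50268.1.

Producer surplus = 50268.1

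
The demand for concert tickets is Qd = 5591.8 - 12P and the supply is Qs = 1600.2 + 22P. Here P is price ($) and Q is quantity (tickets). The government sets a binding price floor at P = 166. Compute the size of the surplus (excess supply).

At P = 166: Qd = 3599.8 and Qs = 5252.2.
Surplus = Qs - Qd = 5252.2 - 3599.8 = 1652.4.

Surplus = 1652.4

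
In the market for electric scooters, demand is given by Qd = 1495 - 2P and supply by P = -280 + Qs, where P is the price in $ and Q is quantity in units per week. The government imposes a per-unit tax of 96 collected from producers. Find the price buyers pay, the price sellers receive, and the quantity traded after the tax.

Rewriting in direct form: Qs = 280 + P.
Producers keep P_s = P_b - 96 per unit, so supply in terms of the buyer price is Qs = 184 + P_b.
Equate demand and the shifted supply: 1495 - 2P_b = 184 + P_b, giving 3P_b = 1311, so P_b = 437.
Then P_s = 437 - 96 = 341 and Q = 1495 - 2(437) = 621.

P_b = 437, P_s = 341, Q = 621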